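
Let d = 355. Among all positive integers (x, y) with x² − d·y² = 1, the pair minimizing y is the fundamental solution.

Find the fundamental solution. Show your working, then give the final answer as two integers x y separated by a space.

954809 50676

√355 = [18; 1,5,3,3,1,6,1,3,3,5,1,36, …], period ℓ=12 (even) → k=11
i=0: a=18 ⇒ p=18, q=1
i=1: a=1 ⇒ p=19, q=1
i=2: a=5 ⇒ p=113, q=6
i=3: a=3 ⇒ p=358, q=19
i=4: a=3 ⇒ p=1187, q=63
i=5: a=1 ⇒ p=1545, q=82
i=6: a=6 ⇒ p=10457, q=555
…
i=9: a=3 ⇒ p=151391, q=8035
i=10: a=5 ⇒ p=803418, q=42641
i=11: a=1 ⇒ p=954809, q=50676
→ (954809, 50676).  Check: 954809²=911660226481, 355·50676²=911660226480, difference 1.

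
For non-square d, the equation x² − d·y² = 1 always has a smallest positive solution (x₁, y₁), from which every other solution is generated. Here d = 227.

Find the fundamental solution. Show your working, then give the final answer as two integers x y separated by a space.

√227 = [15; 15,30, …], period ℓ=2 (even) → k=1
step 0: (15, 1)  from 15·(1,0) + (0,1)
step 1: (226, 15)  from 15·(15,1) + (1,0)
(x₁, y₁) = (226, 15);  226² − 227·15² = 1 ✓

226 15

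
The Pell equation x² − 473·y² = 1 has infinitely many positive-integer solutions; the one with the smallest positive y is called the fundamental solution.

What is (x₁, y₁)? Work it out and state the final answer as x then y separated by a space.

87 4

√473 = [21; 1,2,1,42, …], period ℓ=4 (even) → k=3
i=0: a=21 ⇒ p=21, q=1
…
i=2: a=2 ⇒ p=65, q=3
i=3: a=1 ⇒ p=87, q=4
(x₁, y₁) = (87, 4);  87² − 473·4² = 1 ✓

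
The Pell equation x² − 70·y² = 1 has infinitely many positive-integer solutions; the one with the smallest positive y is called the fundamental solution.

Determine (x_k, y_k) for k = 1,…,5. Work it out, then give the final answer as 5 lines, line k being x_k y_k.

251 30
126001 15060
63252251 7560090
31752504001 3795150120
15939693756251 1905157800150

√70 = [8; 2,1,2,1,2,16, …], period ℓ=6 (even) → k=5
a_0=8:  p_0=8·1+0=8,  q_0=8·0+1=1
a_1=2:  p_1=2·8+1=17,  q_1=2·1+0=2
a_2=1:  p_2=1·17+8=25,  q_2=1·2+1=3
a_3=2:  p_3=2·25+17=67,  q_3=2·3+2=8
a_4=1:  p_4=1·67+25=92,  q_4=1·8+3=11
a_5=2:  p_5=2·92+67=251,  q_5=2·11+8=30
fundamental: x₁=251, y₁=30  (since 63001 − 70·900 = 1)
k=2:  x_2 = 251·251+70·30·30 = 126001,  y_2 = 251·30+30·251 = 15060
k=3:  x_3 = 251·126001+70·30·15060 = 63252251,  y_3 = 251·15060+30·126001 = 7560090
k=4:  x_4 = 251·63252251+70·30·7560090 = 31752504001,  y_4 = 251·7560090+30·63252251 = 3795150120
k=5:  x_5 = 251·31752504001+70·30·3795150120 = 15939693756251,  y_5 = 251·3795150120+30·31752504001 = 1905157800150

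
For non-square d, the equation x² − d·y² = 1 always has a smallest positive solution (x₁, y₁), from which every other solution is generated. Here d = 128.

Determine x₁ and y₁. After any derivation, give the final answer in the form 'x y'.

d=128: √d = [11; 3,5,3,22] (ℓ=4, even), read p_3/q_3
i=0: a=11 ⇒ p=11, q=1
i=1: a=3 ⇒ p=34, q=3
i=2: a=5 ⇒ p=181, q=16
i=3: a=3 ⇒ p=577, q=51
(x₁, y₁) = (577, 51);  577² − 128·51² = 1 ✓

577 51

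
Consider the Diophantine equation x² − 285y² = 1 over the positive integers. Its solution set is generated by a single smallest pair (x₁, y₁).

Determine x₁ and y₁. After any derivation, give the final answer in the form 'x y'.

2431 144

[16; 1,7,2,7,1,32] for √285; ℓ=6 ⇒ convergent index 5
a_0=16:  p_0=16·1+0=16,  q_0=16·0+1=1
a_1=1:  p_1=1·16+1=17,  q_1=1·1+0=1
…
a_3=2:  p_3=2·135+17=287,  q_3=2·8+1=17
a_4=7:  p_4=7·287+135=2144,  q_4=7·17+8=127
a_5=1:  p_5=1·2144+287=2431,  q_5=1·127+17=144
→ (2431, 144).  Check: 2431²=5909761, 285·144²=5909760, difference 1.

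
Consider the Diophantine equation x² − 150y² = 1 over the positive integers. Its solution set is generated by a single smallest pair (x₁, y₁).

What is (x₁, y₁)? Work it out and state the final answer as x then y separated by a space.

49 4

√150 → a₀=12, period (4,24); ℓ=2 even so k=1
a_0=12:  p_0=12·1+0=12,  q_0=12·0+1=1
a_1=4:  p_1=4·12+1=49,  q_1=4·1+0=4
→ (49, 4).  Check: 49²=2401, 150·4²=2400, difference 1.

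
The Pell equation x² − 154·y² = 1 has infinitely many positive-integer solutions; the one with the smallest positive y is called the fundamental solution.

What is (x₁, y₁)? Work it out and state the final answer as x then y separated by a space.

[12; 2,2,3,1,2,1,3,2,2,24] for √154; ℓ=10 ⇒ convergent index 9
i=0: a=12 ⇒ p=12, q=1
i=1: a=2 ⇒ p=25, q=2
…
i=3: a=3 ⇒ p=211, q=17
…
i=5: a=2 ⇒ p=757, q=61
i=6: a=1 ⇒ p=1030, q=83
…
i=8: a=2 ⇒ p=8724, q=703
i=9: a=2 ⇒ p=21295, q=1716
fundamental: x₁=21295, y₁=1716  (since 453477025 − 154·2944656 = 1)

21295 1716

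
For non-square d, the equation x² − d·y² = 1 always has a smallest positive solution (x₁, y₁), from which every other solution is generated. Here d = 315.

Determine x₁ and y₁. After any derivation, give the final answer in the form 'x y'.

71 4

[17; 1,2,1,34] for √315; ℓ=4 ⇒ convergent index 3
step 0: (17, 1)  from 17·(1,0) + (0,1)
…
step 2: (53, 3)  from 2·(18,1) + (17,1)
step 3: (71, 4)  from 1·(53,3) + (18,1)
→ (71, 4).  Check: 71²=5041, 315·4²=5040, difference 1.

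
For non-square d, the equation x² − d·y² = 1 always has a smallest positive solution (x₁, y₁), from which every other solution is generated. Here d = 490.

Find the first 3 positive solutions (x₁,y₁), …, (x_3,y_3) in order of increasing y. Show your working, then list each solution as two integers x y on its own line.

√490 → a₀=22, period (7,2,1,4,4,4,1,2,7,44); ℓ=10 even so k=9
step 0: (22, 1)  from 22·(1,0) + (0,1)
step 1: (155, 7)  from 7·(22,1) + (1,0)
…
step 3: (487, 22)  from 1·(332,15) + (155,7)
step 4: (2280, 103)  from 4·(487,22) + (332,15)
step 5: (9607, 434)  from 4·(2280,103) + (487,22)
step 6: (40708, 1839)  from 4·(9607,434) + (2280,103)
…
step 8: (141338, 6385)  from 2·(50315,2273) + (40708,1839)
step 9: (1039681, 46968)  from 7·(141338,6385) + (50315,2273)
(x₁, y₁) = (1039681, 46968);  1039681² − 490·46968² = 1 ✓
(1039681+46968√490)^2 = 2161873163521 + 97663474416√490
(1039681+46968√490)^3 = 4495316905044313921 + 203077717488555624√490

1039681 46968
2161873163521 97663474416
4495316905044313921 203077717488555624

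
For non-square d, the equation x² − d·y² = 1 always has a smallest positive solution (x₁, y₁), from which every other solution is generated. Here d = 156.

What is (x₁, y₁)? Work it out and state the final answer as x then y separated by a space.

25 2

[12; 2,24] for √156; ℓ=2 ⇒ convergent index 1
i=0: a=12 ⇒ p=12, q=1
i=1: a=2 ⇒ p=25, q=2
→ (25, 2).  Check: 25²=625, 156·2²=624, difference 1.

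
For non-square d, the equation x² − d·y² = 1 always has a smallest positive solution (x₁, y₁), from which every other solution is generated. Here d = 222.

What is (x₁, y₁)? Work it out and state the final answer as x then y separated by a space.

149 10

√222 → a₀=14, period (1,8,1,28); ℓ=4 even so k=3
i=0: a=14 ⇒ p=14, q=1
…
i=2: a=8 ⇒ p=134, q=9
i=3: a=1 ⇒ p=149, q=10
→ (149, 10).  Check: 149²=22201, 222·10²=22200, difference 1.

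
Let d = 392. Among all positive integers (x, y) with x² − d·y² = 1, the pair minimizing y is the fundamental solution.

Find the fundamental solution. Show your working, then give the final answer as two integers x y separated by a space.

99 5

√392 = [19; 1,3,1,38, …], period ℓ=4 (even) → k=3
a_0=19:  p_0=19·1+0=19,  q_0=19·0+1=1
a_1=1:  p_1=1·19+1=20,  q_1=1·1+0=1
a_2=3:  p_2=3·20+19=79,  q_2=3·1+1=4
a_3=1:  p_3=1·79+20=99,  q_3=1·4+1=5
→ (99, 5).  Check: 99²=9801, 392·5²=9800, difference 1.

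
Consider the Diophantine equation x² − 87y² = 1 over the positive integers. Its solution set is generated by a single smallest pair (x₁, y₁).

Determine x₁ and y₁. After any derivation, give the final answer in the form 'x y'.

28 3

√87 = [9; 3,18, …], period ℓ=2 (even) → k=1
step 0: (9, 1)  from 9·(1,0) + (0,1)
step 1: (28, 3)  from 3·(9,1) + (1,0)
→ (28, 3).  Check: 28²=784, 87·3²=783, difference 1.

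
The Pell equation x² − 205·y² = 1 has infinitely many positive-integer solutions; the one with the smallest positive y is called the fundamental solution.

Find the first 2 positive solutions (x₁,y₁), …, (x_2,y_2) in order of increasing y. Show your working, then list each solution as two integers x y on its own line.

39689 2772
3150433441 220035816

d=205: √d = [14; 3,6,1,4,1,6,3,28] (ℓ=8, even), read p_7/q_7
step 0: (14, 1)  from 14·(1,0) + (0,1)
step 1: (43, 3)  from 3·(14,1) + (1,0)
…
step 3: (315, 22)  from 1·(272,19) + (43,3)
step 4: (1532, 107)  from 4·(315,22) + (272,19)
step 5: (1847, 129)  from 1·(1532,107) + (315,22)
step 6: (12614, 881)  from 6·(1847,129) + (1532,107)
step 7: (39689, 2772)  from 3·(12614,881) + (1847,129)
→ (39689, 2772).  Check: 39689²=1575216721, 205·2772²=1575216720, difference 1.
n=2: (39689,2772)∘(39689,2772) = (39689·39689+205·2772·2772, 39689·2772+2772·39689) = (3150433441,220035816)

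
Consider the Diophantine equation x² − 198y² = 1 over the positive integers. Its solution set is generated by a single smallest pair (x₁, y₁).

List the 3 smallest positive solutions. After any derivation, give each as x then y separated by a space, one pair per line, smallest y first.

√198 = [14; 14,28, …], period ℓ=2 (even) → k=1
k=0  a_k=14  p_k/q_k = 14/1
k=1  a_k=14  p_k/q_k = 197/14
fundamental: x₁=197, y₁=14  (since 38809 − 198·196 = 1)
n=2: (197,14)∘(197,14) = (197·197+198·14·14, 197·14+14·197) = (77617,5516)
n=3: (77617,5516)∘(197,14) = (197·77617+198·14·5516, 197·5516+14·77617) = (30580901,2173290)

197 14
77617 5516
30580901 2173290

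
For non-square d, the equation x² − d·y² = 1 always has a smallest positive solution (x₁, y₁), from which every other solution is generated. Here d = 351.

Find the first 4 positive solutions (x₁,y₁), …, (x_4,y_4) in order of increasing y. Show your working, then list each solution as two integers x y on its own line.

62425 3332
7793761249 416000200
973051091875225 51937624966668
121485428812828080001 6484412476672499600

d=351: √d = [18; 1,2,1,3,2,2,2,3,1,2,1,36] (ℓ=12, even), read p_11/q_11
step 0: (18, 1)  from 18·(1,0) + (0,1)
…
step 2: (56, 3)  from 2·(19,1) + (18,1)
step 3: (75, 4)  from 1·(56,3) + (19,1)
step 4: (281, 15)  from 3·(75,4) + (56,3)
step 5: (637, 34)  from 2·(281,15) + (75,4)
step 6: (1555, 83)  from 2·(637,34) + (281,15)
step 7: (3747, 200)  from 2·(1555,83) + (637,34)
step 8: (12796, 683)  from 3·(3747,200) + (1555,83)
…
step 10: (45882, 2449)  from 2·(16543,883) + (12796,683)
step 11: (62425, 3332)  from 1·(45882,2449) + (16543,883)
→ (62425, 3332).  Check: 62425²=3896880625, 351·3332²=3896880624, difference 1.
k=2:  x_2 = 62425·62425+351·3332·3332 = 7793761249,  y_2 = 62425·3332+3332·62425 = 416000200
k=3:  x_3 = 62425·7793761249+351·3332·416000200 = 973051091875225,  y_3 = 62425·416000200+3332·7793761249 = 51937624966668
k=4:  x_4 = 62425·973051091875225+351·3332·51937624966668 = 121485428812828080001,  y_4 = 62425·51937624966668+3332·973051091875225 = 6484412476672499600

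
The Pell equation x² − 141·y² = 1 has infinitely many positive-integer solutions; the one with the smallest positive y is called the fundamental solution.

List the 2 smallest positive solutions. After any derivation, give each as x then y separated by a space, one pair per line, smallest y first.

d=141: √d = [11; 1,6,1,22] (ℓ=4, even), read p_3/q_3
k=0  a_k=11  p_k/q_k = 11/1
…
k=2  a_k=6  p_k/q_k = 83/7
k=3  a_k=1  p_k/q_k = 95/8
(x₁, y₁) = (95, 8);  95² − 141·8² = 1 ✓
(x_2, y_2) = (95·95 + 141·8·8, 95·8 + 8·95) = (18049, 1520)

95 8
18049 1520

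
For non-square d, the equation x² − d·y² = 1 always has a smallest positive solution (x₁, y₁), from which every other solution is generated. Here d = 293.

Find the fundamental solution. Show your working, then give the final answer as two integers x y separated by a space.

12320649 719780

d=293: √d = [17; 8,1,1,8,34] (ℓ=5, odd), read p_9/q_9
k=0  a_k=17  p_k/q_k = 17/1
…
k=3  a_k=1  p_k/q_k = 291/17
…
k=5  a_k=34  p_k/q_k = 84679/4947
k=6  a_k=8  p_k/q_k = 679914/39721
…
k=8  a_k=1  p_k/q_k = 1444507/84389
k=9  a_k=8  p_k/q_k = 12320649/719780
(x₁, y₁) = (12320649, 719780);  12320649² − 293·719780² = 1 ✓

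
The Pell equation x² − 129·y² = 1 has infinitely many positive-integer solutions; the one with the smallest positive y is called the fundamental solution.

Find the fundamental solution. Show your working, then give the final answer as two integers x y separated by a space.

√129 → a₀=11, period (2,1,3,1,6,1,3,1,2,22); ℓ=10 even so k=9
a_0=11:  p_0=11·1+0=11,  q_0=11·0+1=1
…
a_2=1:  p_2=1·23+11=34,  q_2=1·2+1=3
a_3=3:  p_3=3·34+23=125,  q_3=3·3+2=11
a_4=1:  p_4=1·125+34=159,  q_4=1·11+3=14
…
a_6=1:  p_6=1·1079+159=1238,  q_6=1·95+14=109
a_7=3:  p_7=3·1238+1079=4793,  q_7=3·109+95=422
a_8=1:  p_8=1·4793+1238=6031,  q_8=1·422+109=531
a_9=2:  p_9=2·6031+4793=16855,  q_9=2·531+422=1484
fundamental: x₁=16855, y₁=1484  (since 284091025 − 129·2202256 = 1)

16855 1484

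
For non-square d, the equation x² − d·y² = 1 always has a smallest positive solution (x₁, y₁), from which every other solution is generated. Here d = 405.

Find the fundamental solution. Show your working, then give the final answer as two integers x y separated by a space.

√405 = [20; 8,40, …], period ℓ=2 (even) → k=1
i=0: a=20 ⇒ p=20, q=1
i=1: a=8 ⇒ p=161, q=8
(x₁, y₁) = (161, 8);  161² − 405·8² = 1 ✓

161 8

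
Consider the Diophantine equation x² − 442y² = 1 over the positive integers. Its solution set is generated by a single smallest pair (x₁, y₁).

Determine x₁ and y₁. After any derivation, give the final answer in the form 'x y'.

[21; 42] for √442; ℓ=1 ⇒ convergent index 1
k=0  a_k=21  p_k/q_k = 21/1
k=1  a_k=42  p_k/q_k = 883/42
→ (883, 42).  Check: 883²=779689, 442·42²=779688, difference 1.

883 42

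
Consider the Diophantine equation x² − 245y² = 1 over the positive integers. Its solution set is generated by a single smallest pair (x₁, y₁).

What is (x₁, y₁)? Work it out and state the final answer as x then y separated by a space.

√245 = [15; 1,1,1,7,6,7,1,1,1,30, …], period ℓ=10 (even) → k=9
i=0: a=15 ⇒ p=15, q=1
i=1: a=1 ⇒ p=16, q=1
i=2: a=1 ⇒ p=31, q=2
i=3: a=1 ⇒ p=47, q=3
i=4: a=7 ⇒ p=360, q=23
i=5: a=6 ⇒ p=2207, q=141
i=6: a=7 ⇒ p=15809, q=1010
i=7: a=1 ⇒ p=18016, q=1151
i=8: a=1 ⇒ p=33825, q=2161
i=9: a=1 ⇒ p=51841, q=3312
→ (51841, 3312).  Check: 51841²=2687489281, 245·3312²=2687489280, difference 1.

51841 3312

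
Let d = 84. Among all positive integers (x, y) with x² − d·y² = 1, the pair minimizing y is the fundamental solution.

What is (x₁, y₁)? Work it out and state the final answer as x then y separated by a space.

55 6

d=84: √d = [9; 6,18] (ℓ=2, even), read p_1/q_1
step 0: (9, 1)  from 9·(1,0) + (0,1)
step 1: (55, 6)  from 6·(9,1) + (1,0)
(x₁, y₁) = (55, 6);  55² − 84·6² = 1 ✓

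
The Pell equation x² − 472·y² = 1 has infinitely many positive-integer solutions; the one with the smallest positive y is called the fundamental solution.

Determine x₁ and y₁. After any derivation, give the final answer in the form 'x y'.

√472 → a₀=21, period (1,2,1,1,1,…,2,1,42); ℓ=14 even so k=13
step 0: (21, 1)  from 21·(1,0) + (0,1)
step 1: (22, 1)  from 1·(21,1) + (1,0)
…
step 3: (87, 4)  from 1·(65,3) + (22,1)
…
step 5: (239, 11)  from 1·(152,7) + (87,4)
step 6: (1108, 51)  from 4·(239,11) + (152,7)
step 7: (5779, 266)  from 5·(1108,51) + (239,11)
step 8: (24224, 1115)  from 4·(5779,266) + (1108,51)
step 9: (30003, 1381)  from 1·(24224,1115) + (5779,266)
step 10: (54227, 2496)  from 1·(30003,1381) + (24224,1115)
step 11: (84230, 3877)  from 1·(54227,2496) + (30003,1381)
step 12: (222687, 10250)  from 2·(84230,3877) + (54227,2496)
step 13: (306917, 14127)  from 1·(222687,10250) + (84230,3877)
(x₁, y₁) = (306917, 14127);  306917² − 472·14127² = 1 ✓

306917 14127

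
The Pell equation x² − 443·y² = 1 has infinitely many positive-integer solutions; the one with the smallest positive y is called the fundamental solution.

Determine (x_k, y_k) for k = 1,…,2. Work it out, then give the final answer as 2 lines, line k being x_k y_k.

442 21
390727 18564

√443 → a₀=21, period (21,42); ℓ=2 even so k=1
i=0: a=21 ⇒ p=21, q=1
i=1: a=21 ⇒ p=442, q=21
(x₁, y₁) = (442, 21);  442² − 443·21² = 1 ✓
(442+21√443)^2 = 390727 + 18564√443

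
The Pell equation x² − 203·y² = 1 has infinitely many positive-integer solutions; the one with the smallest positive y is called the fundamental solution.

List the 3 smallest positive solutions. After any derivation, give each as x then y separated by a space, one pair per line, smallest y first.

[14; 4,28] for √203; ℓ=2 ⇒ convergent index 1
a_0=14:  p_0=14·1+0=14,  q_0=14·0+1=1
a_1=4:  p_1=4·14+1=57,  q_1=4·1+0=4
(x₁, y₁) = (57, 4);  57² − 203·4² = 1 ✓
(57+4√203)^2 = 6497 + 456√203
(57+4√203)^3 = 740601 + 51980√203

57 4
6497 456
740601 51980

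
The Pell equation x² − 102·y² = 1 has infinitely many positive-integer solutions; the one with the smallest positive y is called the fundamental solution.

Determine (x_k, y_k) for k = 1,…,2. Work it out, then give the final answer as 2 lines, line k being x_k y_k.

√102 = [10; 10,20, …], period ℓ=2 (even) → k=1
a_0=10:  p_0=10·1+0=10,  q_0=10·0+1=1
a_1=10:  p_1=10·10+1=101,  q_1=10·1+0=10
(x₁, y₁) = (101, 10);  101² − 102·10² = 1 ✓
(x_2, y_2) = (101·101 + 102·10·10, 101·10 + 10·101) = (20401, 2020)

101 10
20401 2020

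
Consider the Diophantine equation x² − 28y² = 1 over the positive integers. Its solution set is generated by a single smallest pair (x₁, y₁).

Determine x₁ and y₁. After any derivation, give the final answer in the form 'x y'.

d=28: √d = [5; 3,2,3,10] (ℓ=4, even), read p_3/q_3
a_0=5:  p_0=5·1+0=5,  q_0=5·0+1=1
a_1=3:  p_1=3·5+1=16,  q_1=3·1+0=3
a_2=2:  p_2=2·16+5=37,  q_2=2·3+1=7
a_3=3:  p_3=3·37+16=127,  q_3=3·7+3=24
fundamental: x₁=127, y₁=24  (since 16129 − 28·576 = 1)

127 24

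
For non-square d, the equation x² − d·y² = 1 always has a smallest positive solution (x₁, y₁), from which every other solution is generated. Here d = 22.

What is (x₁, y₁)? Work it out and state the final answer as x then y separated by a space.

d=22: √d = [4; 1,2,4,2,1,8] (ℓ=6, even), read p_5/q_5
k=0  a_k=4  p_k/q_k = 4/1
k=1  a_k=1  p_k/q_k = 5/1
k=2  a_k=2  p_k/q_k = 14/3
k=3  a_k=4  p_k/q_k = 61/13
k=4  a_k=2  p_k/q_k = 136/29
k=5  a_k=1  p_k/q_k = 197/42
→ (197, 42).  Check: 197²=38809, 22·42²=38808, difference 1.

197 42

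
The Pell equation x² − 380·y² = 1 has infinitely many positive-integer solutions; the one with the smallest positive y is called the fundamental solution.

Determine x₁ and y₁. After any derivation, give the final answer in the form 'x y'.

d=380: √d = [19; 2,38] (ℓ=2, even), read p_1/q_1
a_0=19:  p_0=19·1+0=19,  q_0=19·0+1=1
a_1=2:  p_1=2·19+1=39,  q_1=2·1+0=2
→ (39, 2).  Check: 39²=1521, 380·2²=1520, difference 1.

39 2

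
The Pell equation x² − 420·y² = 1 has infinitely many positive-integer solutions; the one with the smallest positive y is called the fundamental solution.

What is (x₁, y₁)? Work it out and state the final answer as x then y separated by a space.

41 2

[20; 2,40] for √420; ℓ=2 ⇒ convergent index 1
k=0  a_k=20  p_k/q_k = 20/1
k=1  a_k=2  p_k/q_k = 41/2
(x₁, y₁) = (41, 2);  41² − 420·2² = 1 ✓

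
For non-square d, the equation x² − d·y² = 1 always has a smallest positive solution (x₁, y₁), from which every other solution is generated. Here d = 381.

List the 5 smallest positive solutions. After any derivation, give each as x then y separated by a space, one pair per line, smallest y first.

[19; 1,1,12,1,1,38] for √381; ℓ=6 ⇒ convergent index 5
i=0: a=19 ⇒ p=19, q=1
…
i=2: a=1 ⇒ p=39, q=2
i=3: a=12 ⇒ p=488, q=25
i=4: a=1 ⇒ p=527, q=27
i=5: a=1 ⇒ p=1015, q=52
(x₁, y₁) = (1015, 52);  1015² − 381·52² = 1 ✓
n=2: (1015,52)∘(1015,52) = (1015·1015+381·52·52, 1015·52+52·1015) = (2060449,105560)
n=3: (2060449,105560)∘(1015,52) = (1015·2060449+381·52·105560, 1015·105560+52·2060449) = (4182710455,214286748)
n=4: (4182710455,214286748)∘(1015,52) = (1015·4182710455+381·52·214286748, 1015·214286748+52·4182710455) = (8490900163201,435001992880)
n=5: (8490900163201,435001992880)∘(1015,52) = (1015·8490900163201+381·52·435001992880, 1015·435001992880+52·8490900163201) = (17236523148587575,883053831259652)

1015 52
2060449 105560
4182710455 214286748
8490900163201 435001992880
17236523148587575 883053831259652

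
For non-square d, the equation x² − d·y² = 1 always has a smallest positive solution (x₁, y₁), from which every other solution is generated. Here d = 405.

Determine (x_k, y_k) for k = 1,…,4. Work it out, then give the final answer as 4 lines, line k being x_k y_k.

161 8
51841 2576
16692641 829464
5374978561 267084832

d=405: √d = [20; 8,40] (ℓ=2, even), read p_1/q_1
i=0: a=20 ⇒ p=20, q=1
i=1: a=8 ⇒ p=161, q=8
→ (161, 8).  Check: 161²=25921, 405·8²=25920, difference 1.
n=2: (161,8)∘(161,8) = (161·161+405·8·8, 161·8+8·161) = (51841,2576)
n=3: (51841,2576)∘(161,8) = (161·51841+405·8·2576, 161·2576+8·51841) = (16692641,829464)
n=4: (16692641,829464)∘(161,8) = (161·16692641+405·8·829464, 161·829464+8·16692641) = (5374978561,267084832)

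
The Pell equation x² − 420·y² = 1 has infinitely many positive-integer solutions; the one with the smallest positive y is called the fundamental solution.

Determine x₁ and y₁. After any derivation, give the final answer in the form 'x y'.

d=420: √d = [20; 2,40] (ℓ=2, even), read p_1/q_1
k=0  a_k=20  p_k/q_k = 20/1
k=1  a_k=2  p_k/q_k = 41/2
(x₁, y₁) = (41, 2);  41² − 420·2² = 1 ✓

41 2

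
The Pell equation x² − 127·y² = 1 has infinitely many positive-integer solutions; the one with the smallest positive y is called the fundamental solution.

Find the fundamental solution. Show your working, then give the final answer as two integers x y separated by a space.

√127 → a₀=11, period (3,1,2,2,7,11,7,2,2,1,3,22); ℓ=12 even so k=11
k=0  a_k=11  p_k/q_k = 11/1
…
k=8  a_k=2  p_k/q_k = 367620/32621
…
k=10  a_k=1  p_k/q_k = 1274561/113099
k=11  a_k=3  p_k/q_k = 4730624/419775
(x₁, y₁) = (4730624, 419775);  4730624² − 127·419775² = 1 ✓

4730624 419775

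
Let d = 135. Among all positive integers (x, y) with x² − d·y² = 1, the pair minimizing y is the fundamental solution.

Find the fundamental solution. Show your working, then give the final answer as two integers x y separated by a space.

244 21

√135 → a₀=11, period (1,1,1,1,1,1,1,22); ℓ=8 even so k=7
i=0: a=11 ⇒ p=11, q=1
i=1: a=1 ⇒ p=12, q=1
…
i=3: a=1 ⇒ p=35, q=3
i=4: a=1 ⇒ p=58, q=5
i=5: a=1 ⇒ p=93, q=8
i=6: a=1 ⇒ p=151, q=13
i=7: a=1 ⇒ p=244, q=21
fundamental: x₁=244, y₁=21  (since 59536 − 135·441 = 1)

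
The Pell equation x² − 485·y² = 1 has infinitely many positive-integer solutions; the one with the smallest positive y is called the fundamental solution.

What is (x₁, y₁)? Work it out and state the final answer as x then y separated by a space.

d=485: √d = [22; 44] (ℓ=1, odd), read p_1/q_1
i=0: a=22 ⇒ p=22, q=1
i=1: a=44 ⇒ p=969, q=44
→ (969, 44).  Check: 969²=938961, 485·44²=938960, difference 1.

969 44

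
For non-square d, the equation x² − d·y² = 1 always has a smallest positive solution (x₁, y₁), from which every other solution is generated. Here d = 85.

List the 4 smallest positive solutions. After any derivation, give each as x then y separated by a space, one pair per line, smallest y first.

285769 30996
163327842721 17715391848
93348068572789129 10125019625991228
53351968415791425367681 5786833466982059076816

[9; 4,1,1,4,18] for √85; ℓ=5 ⇒ convergent index 9
i=0: a=9 ⇒ p=9, q=1
…
i=2: a=1 ⇒ p=46, q=5
…
i=8: a=1 ⇒ p=62739, q=6805
i=9: a=4 ⇒ p=285769, q=30996
(x₁, y₁) = (285769, 30996);  285769² − 85·30996² = 1 ✓
(x_2, y_2) = (285769·285769 + 85·30996·30996, 285769·30996 + 30996·285769) = (163327842721, 17715391848)
(x_3, y_3) = (285769·163327842721 + 85·30996·17715391848, 285769·17715391848 + 30996·163327842721) = (93348068572789129, 10125019625991228)
(x_4, y_4) = (285769·93348068572789129 + 85·30996·10125019625991228, 285769·10125019625991228 + 30996·93348068572789129) = (53351968415791425367681, 5786833466982059076816)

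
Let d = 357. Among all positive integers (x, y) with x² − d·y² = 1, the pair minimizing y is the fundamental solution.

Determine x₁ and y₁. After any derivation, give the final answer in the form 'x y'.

[18; 1,8,2,8,1,36] for √357; ℓ=6 ⇒ convergent index 5
step 0: (18, 1)  from 18·(1,0) + (0,1)
…
step 4: (3042, 161)  from 8·(359,19) + (170,9)
step 5: (3401, 180)  from 1·(3042,161) + (359,19)
fundamental: x₁=3401, y₁=180  (since 11566801 − 357·32400 = 1)

3401 180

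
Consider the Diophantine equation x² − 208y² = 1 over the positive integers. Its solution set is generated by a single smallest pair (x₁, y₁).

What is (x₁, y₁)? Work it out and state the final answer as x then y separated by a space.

[14; 2,2,1,2,2,28] for √208; ℓ=6 ⇒ convergent index 5
a_0=14:  p_0=14·1+0=14,  q_0=14·0+1=1
…
a_2=2:  p_2=2·29+14=72,  q_2=2·2+1=5
a_3=1:  p_3=1·72+29=101,  q_3=1·5+2=7
a_4=2:  p_4=2·101+72=274,  q_4=2·7+5=19
a_5=2:  p_5=2·274+101=649,  q_5=2·19+7=45
→ (649, 45).  Check: 649²=421201, 208·45²=421200, difference 1.

649 45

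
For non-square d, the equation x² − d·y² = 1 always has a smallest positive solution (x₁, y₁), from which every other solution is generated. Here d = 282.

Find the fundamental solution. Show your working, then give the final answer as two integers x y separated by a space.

2351 140

[16; 1,3,1,4,1,3,1,32] for √282; ℓ=8 ⇒ convergent index 7
k=0  a_k=16  p_k/q_k = 16/1
k=1  a_k=1  p_k/q_k = 17/1
k=2  a_k=3  p_k/q_k = 67/4
…
k=4  a_k=4  p_k/q_k = 403/24
…
k=6  a_k=3  p_k/q_k = 1864/111
k=7  a_k=1  p_k/q_k = 2351/140
(x₁, y₁) = (2351, 140);  2351² − 282·140² = 1 ✓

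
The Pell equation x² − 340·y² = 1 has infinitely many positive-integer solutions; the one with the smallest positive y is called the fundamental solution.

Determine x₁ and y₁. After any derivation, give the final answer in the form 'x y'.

285769 15498

[18; 2,3,1,1,1,…,3,2,36] for √340; ℓ=14 ⇒ convergent index 13
a_0=18:  p_0=18·1+0=18,  q_0=18·0+1=1
a_1=2:  p_1=2·18+1=37,  q_1=2·1+0=2
…
a_3=1:  p_3=1·129+37=166,  q_3=1·7+2=9
…
a_5=1:  p_5=1·295+166=461,  q_5=1·16+9=25
…
a_7=8:  p_7=8·756+461=6509,  q_7=8·41+25=353
a_8=1:  p_8=1·6509+756=7265,  q_8=1·353+41=394
…
a_12=3:  p_12=3·34813+21039=125478,  q_12=3·1888+1141=6805
a_13=2:  p_13=2·125478+34813=285769,  q_13=2·6805+1888=15498
(x₁, y₁) = (285769, 15498);  285769² − 340·15498² = 1 ✓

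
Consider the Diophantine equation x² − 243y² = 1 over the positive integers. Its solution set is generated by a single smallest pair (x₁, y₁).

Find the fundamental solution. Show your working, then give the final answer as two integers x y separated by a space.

70226 4505

[15; 1,1,2,3,15,3,2,1,1,30] for √243; ℓ=10 ⇒ convergent index 9
a_0=15:  p_0=15·1+0=15,  q_0=15·0+1=1
…
a_4=3:  p_4=3·78+31=265,  q_4=3·5+2=17
a_5=15:  p_5=15·265+78=4053,  q_5=15·17+5=260
…
a_8=1:  p_8=1·28901+12424=41325,  q_8=1·1854+797=2651
a_9=1:  p_9=1·41325+28901=70226,  q_9=1·2651+1854=4505
(x₁, y₁) = (70226, 4505);  70226² − 243·4505² = 1 ✓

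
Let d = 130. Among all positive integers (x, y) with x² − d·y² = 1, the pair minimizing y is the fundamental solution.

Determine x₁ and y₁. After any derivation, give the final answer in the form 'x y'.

6499 570

√130 → a₀=11, period (2,2,22); ℓ=3 odd so k=5
step 0: (11, 1)  from 11·(1,0) + (0,1)
…
step 2: (57, 5)  from 2·(23,2) + (11,1)
step 3: (1277, 112)  from 22·(57,5) + (23,2)
step 4: (2611, 229)  from 2·(1277,112) + (57,5)
step 5: (6499, 570)  from 2·(2611,229) + (1277,112)
→ (6499, 570).  Check: 6499²=42237001, 130·570²=42237000, difference 1.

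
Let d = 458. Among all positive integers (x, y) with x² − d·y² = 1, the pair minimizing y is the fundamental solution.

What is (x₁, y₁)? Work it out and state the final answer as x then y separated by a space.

d=458: √d = [21; 2,2,42] (ℓ=3, odd), read p_5/q_5
i=0: a=21 ⇒ p=21, q=1
…
i=4: a=2 ⇒ p=9181, q=429
i=5: a=2 ⇒ p=22899, q=1070
→ (22899, 1070).  Check: 22899²=524364201, 458·1070²=524364200, difference 1.

22899 1070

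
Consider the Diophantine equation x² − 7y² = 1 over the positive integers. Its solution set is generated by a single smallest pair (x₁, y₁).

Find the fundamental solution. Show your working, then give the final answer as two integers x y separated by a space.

[2; 1,1,1,4] for √7; ℓ=4 ⇒ convergent index 3
a_0=2:  p_0=2·1+0=2,  q_0=2·0+1=1
…
a_2=1:  p_2=1·3+2=5,  q_2=1·1+1=2
a_3=1:  p_3=1·5+3=8,  q_3=1·2+1=3
(x₁, y₁) = (8, 3);  8² − 7·3² = 1 ✓

8 3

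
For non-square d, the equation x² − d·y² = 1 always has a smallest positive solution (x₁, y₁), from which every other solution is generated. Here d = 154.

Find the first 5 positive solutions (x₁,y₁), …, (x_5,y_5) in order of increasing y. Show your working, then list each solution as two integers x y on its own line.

√154 → a₀=12, period (2,2,3,1,2,1,3,2,2,24); ℓ=10 even so k=9
step 0: (12, 1)  from 12·(1,0) + (0,1)
…
step 2: (62, 5)  from 2·(25,2) + (12,1)
step 3: (211, 17)  from 3·(62,5) + (25,2)
step 4: (273, 22)  from 1·(211,17) + (62,5)
step 5: (757, 61)  from 2·(273,22) + (211,17)
…
step 7: (3847, 310)  from 3·(1030,83) + (757,61)
step 8: (8724, 703)  from 2·(3847,310) + (1030,83)
step 9: (21295, 1716)  from 2·(8724,703) + (3847,310)
fundamental: x₁=21295, y₁=1716  (since 453477025 − 154·2944656 = 1)
n=2: (21295,1716)∘(21295,1716) = (21295·21295+154·1716·1716, 21295·1716+1716·21295) = (906954049,73084440)
n=3: (906954049,73084440)∘(21295,1716) = (21295·906954049+154·1716·73084440, 21295·73084440+1716·906954049) = (38627172925615,3112666297884)
n=4: (38627172925615,3112666297884)∘(21295,1716) = (21295·38627172925615+154·1716·3112666297884, 21295·3112666297884+1716·38627172925615) = (1645131293994988801,132568457553795120)
n=5: (1645131293994988801,132568457553795120)∘(21295,1716) = (21295·1645131293994988801+154·1716·132568457553795120, 21295·132568457553795120+1716·1645131293994988801) = (70066141772619400108975,5646090604103467862916)

21295 1716
906954049 73084440
38627172925615 3112666297884
1645131293994988801 132568457553795120
70066141772619400108975 5646090604103467862916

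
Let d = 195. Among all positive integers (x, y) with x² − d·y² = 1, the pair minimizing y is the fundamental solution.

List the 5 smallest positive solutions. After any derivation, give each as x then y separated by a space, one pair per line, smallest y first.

14 1
391 28
10934 783
305761 21896
8550374 612305

d=195: √d = [13; 1,26] (ℓ=2, even), read p_1/q_1
k=0  a_k=13  p_k/q_k = 13/1
k=1  a_k=1  p_k/q_k = 14/1
fundamental: x₁=14, y₁=1  (since 196 − 195·1 = 1)
n=2: (14,1)∘(14,1) = (14·14+195·1·1, 14·1+1·14) = (391,28)
n=3: (391,28)∘(14,1) = (14·391+195·1·28, 14·28+1·391) = (10934,783)
n=4: (10934,783)∘(14,1) = (14·10934+195·1·783, 14·783+1·10934) = (305761,21896)
n=5: (305761,21896)∘(14,1) = (14·305761+195·1·21896, 14·21896+1·305761) = (8550374,612305)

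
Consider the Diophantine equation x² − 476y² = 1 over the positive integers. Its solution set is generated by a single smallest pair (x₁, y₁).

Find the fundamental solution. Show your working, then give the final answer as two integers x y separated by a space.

28799 1320

[21; 1,4,2,10,2,4,1,42] for √476; ℓ=8 ⇒ convergent index 7
step 0: (21, 1)  from 21·(1,0) + (0,1)
step 1: (22, 1)  from 1·(21,1) + (1,0)
step 2: (109, 5)  from 4·(22,1) + (21,1)
step 3: (240, 11)  from 2·(109,5) + (22,1)
step 4: (2509, 115)  from 10·(240,11) + (109,5)
step 5: (5258, 241)  from 2·(2509,115) + (240,11)
step 6: (23541, 1079)  from 4·(5258,241) + (2509,115)
step 7: (28799, 1320)  from 1·(23541,1079) + (5258,241)
(x₁, y₁) = (28799, 1320);  28799² − 476·1320² = 1 ✓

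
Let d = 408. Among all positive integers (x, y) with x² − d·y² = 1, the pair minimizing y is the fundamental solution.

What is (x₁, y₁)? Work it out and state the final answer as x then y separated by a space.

101 5

d=408: √d = [20; 5,40] (ℓ=2, even), read p_1/q_1
step 0: (20, 1)  from 20·(1,0) + (0,1)
step 1: (101, 5)  from 5·(20,1) + (1,0)
fundamental: x₁=101, y₁=5  (since 10201 − 408·25 = 1)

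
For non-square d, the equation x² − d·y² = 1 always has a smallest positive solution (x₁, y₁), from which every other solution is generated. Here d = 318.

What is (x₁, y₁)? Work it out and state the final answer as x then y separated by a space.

107 6

√318 = [17; 1,4,1,34, …], period ℓ=4 (even) → k=3
k=0  a_k=17  p_k/q_k = 17/1
k=1  a_k=1  p_k/q_k = 18/1
k=2  a_k=4  p_k/q_k = 89/5
k=3  a_k=1  p_k/q_k = 107/6
(x₁, y₁) = (107, 6);  107² − 318·6² = 1 ✓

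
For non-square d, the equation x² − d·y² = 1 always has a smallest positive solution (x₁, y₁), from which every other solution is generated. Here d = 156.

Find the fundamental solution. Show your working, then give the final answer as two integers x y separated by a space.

√156 → a₀=12, period (2,24); ℓ=2 even so k=1
step 0: (12, 1)  from 12·(1,0) + (0,1)
step 1: (25, 2)  from 2·(12,1) + (1,0)
→ (25, 2).  Check: 25²=625, 156·2²=624, difference 1.

25 2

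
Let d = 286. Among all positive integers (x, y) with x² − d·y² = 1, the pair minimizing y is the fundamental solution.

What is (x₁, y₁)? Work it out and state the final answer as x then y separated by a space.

√286 → a₀=16, period (1,10,3,3,2,3,3,10,1,32); ℓ=10 even so k=9
step 0: (16, 1)  from 16·(1,0) + (0,1)
step 1: (17, 1)  from 1·(16,1) + (1,0)
…
step 5: (4397, 260)  from 2·(1911,113) + (575,34)
step 6: (15102, 893)  from 3·(4397,260) + (1911,113)
…
step 8: (512132, 30283)  from 10·(49703,2939) + (15102,893)
step 9: (561835, 33222)  from 1·(512132,30283) + (49703,2939)
(x₁, y₁) = (561835, 33222);  561835² − 286·33222² = 1 ✓

561835 33222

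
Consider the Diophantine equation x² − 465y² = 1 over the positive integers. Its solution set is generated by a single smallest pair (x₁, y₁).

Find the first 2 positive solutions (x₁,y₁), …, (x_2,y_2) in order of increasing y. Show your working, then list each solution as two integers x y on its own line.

[21; 1,1,3,2,2,2,3,1,1,42] for √465; ℓ=10 ⇒ convergent index 9
k=0  a_k=21  p_k/q_k = 21/1
…
k=5  a_k=2  p_k/q_k = 841/39
…
k=8  a_k=1  p_k/q_k = 8949/415
k=9  a_k=1  p_k/q_k = 15871/736
(x₁, y₁) = (15871, 736);  15871² − 465·736² = 1 ✓
(x_2, y_2) = (15871·15871 + 465·736·736, 15871·736 + 736·15871) = (503777281, 23362112)

15871 736
503777281 23362112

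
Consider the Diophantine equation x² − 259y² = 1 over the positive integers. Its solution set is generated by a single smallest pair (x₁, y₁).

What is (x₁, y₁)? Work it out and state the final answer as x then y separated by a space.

√259 = [16; 10,1,2,3,4,3,2,1,10,32, …], period ℓ=10 (even) → k=9
k=0  a_k=16  p_k/q_k = 16/1
k=1  a_k=10  p_k/q_k = 161/10
k=2  a_k=1  p_k/q_k = 177/11
…
k=4  a_k=3  p_k/q_k = 1722/107
…
k=8  a_k=1  p_k/q_k = 79196/4921
k=9  a_k=10  p_k/q_k = 847225/52644
(x₁, y₁) = (847225, 52644);  847225² − 259·52644² = 1 ✓

847225 52644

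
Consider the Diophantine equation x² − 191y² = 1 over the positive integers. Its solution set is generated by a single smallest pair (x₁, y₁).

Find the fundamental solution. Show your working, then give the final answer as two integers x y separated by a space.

8994000 650783

√191 = [13; 1,4,1,1,3,…,4,1,26, …], period ℓ=16 (even) → k=15
a_0=13:  p_0=13·1+0=13,  q_0=13·0+1=1
a_1=1:  p_1=1·13+1=14,  q_1=1·1+0=1
a_2=4:  p_2=4·14+13=69,  q_2=4·1+1=5
a_3=1:  p_3=1·69+14=83,  q_3=1·5+1=6
…
a_5=3:  p_5=3·152+83=539,  q_5=3·11+6=39
a_6=2:  p_6=2·539+152=1230,  q_6=2·39+11=89
a_7=2:  p_7=2·1230+539=2999,  q_7=2·89+39=217
a_8=13:  p_8=13·2999+1230=40217,  q_8=13·217+89=2910
a_9=2:  p_9=2·40217+2999=83433,  q_9=2·2910+217=6037
a_10=2:  p_10=2·83433+40217=207083,  q_10=2·6037+2910=14984
a_11=3:  p_11=3·207083+83433=704682,  q_11=3·14984+6037=50989
a_12=1:  p_12=1·704682+207083=911765,  q_12=1·50989+14984=65973
a_13=1:  p_13=1·911765+704682=1616447,  q_13=1·65973+50989=116962
a_14=4:  p_14=4·1616447+911765=7377553,  q_14=4·116962+65973=533821
a_15=1:  p_15=1·7377553+1616447=8994000,  q_15=1·533821+116962=650783
fundamental: x₁=8994000, y₁=650783  (since 80892036000000 − 191·423518513089 = 1)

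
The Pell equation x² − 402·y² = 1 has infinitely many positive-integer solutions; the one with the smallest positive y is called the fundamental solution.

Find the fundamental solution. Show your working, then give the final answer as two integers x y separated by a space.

401 20

√402 → a₀=20, period (20,40); ℓ=2 even so k=1
step 0: (20, 1)  from 20·(1,0) + (0,1)
step 1: (401, 20)  from 20·(20,1) + (1,0)
→ (401, 20).  Check: 401²=160801, 402·20²=160800, difference 1.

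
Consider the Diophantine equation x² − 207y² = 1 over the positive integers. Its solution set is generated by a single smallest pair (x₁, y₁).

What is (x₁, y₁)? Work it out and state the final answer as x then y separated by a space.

[14; 2,1,1,2,1,1,2,28] for √207; ℓ=8 ⇒ convergent index 7
step 0: (14, 1)  from 14·(1,0) + (0,1)
step 1: (29, 2)  from 2·(14,1) + (1,0)
…
step 3: (72, 5)  from 1·(43,3) + (29,2)
step 4: (187, 13)  from 2·(72,5) + (43,3)
step 5: (259, 18)  from 1·(187,13) + (72,5)
step 6: (446, 31)  from 1·(259,18) + (187,13)
step 7: (1151, 80)  from 2·(446,31) + (259,18)
→ (1151, 80).  Check: 1151²=1324801, 207·80²=1324800, difference 1.

1151 80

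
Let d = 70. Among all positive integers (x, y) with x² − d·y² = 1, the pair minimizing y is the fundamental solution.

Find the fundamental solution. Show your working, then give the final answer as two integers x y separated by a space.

251 30

[8; 2,1,2,1,2,16] for √70; ℓ=6 ⇒ convergent index 5
i=0: a=8 ⇒ p=8, q=1
i=1: a=2 ⇒ p=17, q=2
i=2: a=1 ⇒ p=25, q=3
…
i=4: a=1 ⇒ p=92, q=11
i=5: a=2 ⇒ p=251, q=30
→ (251, 30).  Check: 251²=63001, 70·30²=63000, difference 1.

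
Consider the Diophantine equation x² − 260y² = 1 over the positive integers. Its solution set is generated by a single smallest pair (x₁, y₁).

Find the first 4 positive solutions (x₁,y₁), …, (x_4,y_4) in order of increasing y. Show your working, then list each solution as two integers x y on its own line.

129 8
33281 2064
8586369 532504
2215249921 137383968

√260 = [16; 8,32, …], period ℓ=2 (even) → k=1
step 0: (16, 1)  from 16·(1,0) + (0,1)
step 1: (129, 8)  from 8·(16,1) + (1,0)
fundamental: x₁=129, y₁=8  (since 16641 − 260·64 = 1)
k=2:  x_2 = 129·129+260·8·8 = 33281,  y_2 = 129·8+8·129 = 2064
k=3:  x_3 = 129·33281+260·8·2064 = 8586369,  y_3 = 129·2064+8·33281 = 532504
k=4:  x_4 = 129·8586369+260·8·532504 = 2215249921,  y_4 = 129·532504+8·8586369 = 137383968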